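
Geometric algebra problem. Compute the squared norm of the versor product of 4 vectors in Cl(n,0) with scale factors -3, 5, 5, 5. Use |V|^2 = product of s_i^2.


Each vector v_i has |v_i|^2 = s_i^2
Squared scales: (-3)^2 = 9, 5^2 = 25, 5^2 = 25, 5^2 = 25
|V|^2 = 9 * 25 * 25 * 25
= 140625


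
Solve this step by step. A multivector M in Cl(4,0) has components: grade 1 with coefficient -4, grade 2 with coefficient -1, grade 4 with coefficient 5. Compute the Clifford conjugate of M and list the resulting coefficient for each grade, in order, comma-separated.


Clifford conjugate sign for grade k: (-1)^(k(k+1)/2)
Grade 1: (-1)^(1*2/2) = (-1)^1 = -1, coeff -4 -> 4
Grade 2: (-1)^(2*3/2) = (-1)^3 = -1, coeff -1 -> 1
Grade 4: (-1)^(4*5/2) = (-1)^10 = 1, coeff 5 -> 5
Conjugated coefficients: 4, 1, 5


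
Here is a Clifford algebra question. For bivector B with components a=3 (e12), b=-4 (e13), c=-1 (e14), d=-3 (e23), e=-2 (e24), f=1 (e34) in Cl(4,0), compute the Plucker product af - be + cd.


Plucker relation: af - be + cd
a*f = 3*1 = 3
b*e = (-4)*(-2) = 8
c*d = (-1)*(-3) = 3
af - be + cd = 3 - 8 + 3
= -2


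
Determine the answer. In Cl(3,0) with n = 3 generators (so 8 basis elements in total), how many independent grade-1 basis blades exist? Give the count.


Number of grade-k basis blades in Cl(p,q) with n = p + q is C(n, k).
n = 3 + 0 = 3
C(3, 1) = 3! / (1! * 2!)
= 6 / (1 * 2)
= 3


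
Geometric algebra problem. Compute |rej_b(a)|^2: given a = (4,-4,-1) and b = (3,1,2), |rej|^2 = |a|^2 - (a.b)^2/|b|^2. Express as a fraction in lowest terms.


|a|^2 = 4^2 + (-4)^2 + (-1)^2 = 33
|b|^2 = 3^2 + 1^2 + 2^2 = 14
a . b = 4*3 + (-4)*1 + (-1)*2 = 6
(a.b)^2 = 6^2 = 36
|rej|^2 = 33 - 36/14
= (462 - 36)/14
= 426/14
In lowest terms: 213/7


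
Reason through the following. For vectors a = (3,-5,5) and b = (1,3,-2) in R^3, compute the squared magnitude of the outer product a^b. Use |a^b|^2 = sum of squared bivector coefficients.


a wedge b = (a1*b2 - a2*b1)*e12 + (a1*b3 - a3*b1)*e13 + (a2*b3 - a3*b2)*e23
e12 coeff: 3*3 - (-5)*1 = 9 - (-5) = 14
e13 coeff: 3*(-2) - 5*1 = -6 - 5 = -11
e23 coeff: (-5)*(-2) - 5*3 = 10 - 15 = -5
|a wedge b|^2 = 14^2 + (-11)^2 + (-5)^2
= 196 + 121 + 25
= 342


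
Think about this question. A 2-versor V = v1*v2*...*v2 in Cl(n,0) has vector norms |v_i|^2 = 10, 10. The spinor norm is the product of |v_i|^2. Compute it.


Spinor norm N(V) = |v1|^2 * |v2|^2 * ... * |v2|^2
= 10 * 10
Running product: 10, 100
N(V) = 100


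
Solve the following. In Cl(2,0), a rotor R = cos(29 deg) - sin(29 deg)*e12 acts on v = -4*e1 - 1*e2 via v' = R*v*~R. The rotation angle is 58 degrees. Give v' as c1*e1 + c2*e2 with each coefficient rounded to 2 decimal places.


Rotor R = cos(29deg) - sin(29deg)*e12
Rotation angle theta = 2 * 29 = 58 degrees
v' = R*v*~R rotates v by theta.
cos(58deg) = 0.5299, sin(58deg) = 0.8480
v'_1 = -4*cos(58deg) - (-1)*sin(58deg)
= -4*0.5299 - (-1)*0.8480
= -1.27
v'_2 = -4*sin(58deg) + (-1)*cos(58deg)
= -4*0.8480 + (-1)*0.5299
= -3.92
v' = -1.27*e1 - 3.92*e2


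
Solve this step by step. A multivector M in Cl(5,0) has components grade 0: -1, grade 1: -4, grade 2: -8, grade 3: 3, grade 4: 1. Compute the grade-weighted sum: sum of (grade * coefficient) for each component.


Grade-weighted sum = sum of grade_k * coefficient_k
0*(-1) = 0
1*(-4) = -4
2*(-8) = -16
3*3 = 9
4*1 = 4
Total = 0 + (-4) + (-16) + 9 + 4 = -7


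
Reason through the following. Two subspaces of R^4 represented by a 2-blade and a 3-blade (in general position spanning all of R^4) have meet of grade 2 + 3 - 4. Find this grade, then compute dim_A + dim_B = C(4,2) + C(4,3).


Meet grade = grade(A) + grade(B) - n
= 2 + 3 - 4 = 1
C(4,2) = 6
C(4,3) = 4
dim_A + dim_B = 6 + 4 = 10


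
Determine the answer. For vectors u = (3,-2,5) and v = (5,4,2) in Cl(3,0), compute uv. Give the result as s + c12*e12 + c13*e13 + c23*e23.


In Cl(3,0): e_i^2 = 1, e_ie_j = -e_je_i for i != j.
Scalar part = u . v = 3*5 + (-2)*4 + 5*2
= 15 + (-8) + 10 = 17
e12 coeff = 3*4 - (-2)*5 = 12 - (-10) = 22
e13 coeff = 3*2 - 5*5 = 6 - 25 = -19
e23 coeff = (-2)*2 - 5*4 = -4 - 20 = -24
uv = 17 + 22*e12 - 19*e13 - 24*e23


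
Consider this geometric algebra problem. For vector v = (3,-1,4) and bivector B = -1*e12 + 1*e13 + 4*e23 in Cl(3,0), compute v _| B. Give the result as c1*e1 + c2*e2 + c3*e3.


Left contraction v _| B = <vB>_1 (grade-1 part of the geometric product vB).
Using e1_|e12 = e2, e2_|e12 = -e1, e1_|e13 = e3, e3_|e13 = -e1, e2_|e23 = e3, e3_|e23 = -e2:
e1 coeff: -v2*b12 - v3*b13 = -(-1)*(-1) - (4)*(1) = -5
e2 coeff: v1*b12 - v3*b23 = (3)*(-1) - (4)*(4) = -19
e3 coeff: v1*b13 + v2*b23 = (3)*(1) + (-1)*(4) = -1
v _| B = -5*e1 - 19*e2 - 1*e3


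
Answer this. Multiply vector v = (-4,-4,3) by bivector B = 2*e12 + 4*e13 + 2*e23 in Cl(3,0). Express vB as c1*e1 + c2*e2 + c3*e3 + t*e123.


vB has grade-1 (vector) and grade-3 (trivector) parts: vB = (v _| B) + (v ^ B).
Vector part <vB>_1:
  e1: -v2*b12 - v3*b13 = -(-4)*(2) - (3)*(4) = -4
  e2: v1*b12 - v3*b23 = (-4)*(2) - (3)*(2) = -14
  e3: v1*b13 + v2*b23 = (-4)*(4) + (-4)*(2) = -24
Trivector part <vB>_3:
  e123: v1*b23 - v2*b13 + v3*b12 = (-4)*(2) - (-4)*(4) + (3)*(2) = 14
vB = -4*e1 - 14*e2 - 24*e3 + 14*e123


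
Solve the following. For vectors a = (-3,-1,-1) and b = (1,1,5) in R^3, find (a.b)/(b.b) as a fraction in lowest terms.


Projection coefficient = (a . b) / (b . b)
a . b = (-3)*1 + (-1)*1 + (-1)*5
= -3 + (-1) + (-5) = -9
b . b = 1^2 + 1^2 + 5^2
= 1 + 1 + 25 = 27
Coefficient = -9/27
In lowest terms: -1/3


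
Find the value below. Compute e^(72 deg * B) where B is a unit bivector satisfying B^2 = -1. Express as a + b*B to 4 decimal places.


For a unit bivector B with B^2 = -1, the exponential series gives
e^(theta*B) = cos(theta) + sin(theta)*B (the GA analogue of Euler's formula).
theta = 72 degrees = 1.256637 rad
cos(72 deg) = 0.3090
sin(72 deg) = 0.9511
exp(theta*B) = 0.3090 + 0.9511*B


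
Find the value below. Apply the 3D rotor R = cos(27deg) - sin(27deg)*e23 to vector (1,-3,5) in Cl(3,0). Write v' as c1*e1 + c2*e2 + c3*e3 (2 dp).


Rotor R = cos(27deg) - sin(27deg)*e23
Rotation angle theta = 2 * 27 = 54 degrees in the e23 plane (e2 -> e3).
The component perpendicular to the plane (e1) is invariant: v'_1 = v1 = 1.00
cos(54deg) = 0.5878, sin(54deg) = 0.8090
v'_2 = v2*cos(theta) - v3*sin(theta) = -3*0.5878 - 5*0.8090 = -5.81
v'_3 = v2*sin(theta) + v3*cos(theta) = -3*0.8090 + 5*0.5878 = 0.51
v' = 1.00*e1 - 5.81*e2 + 0.51*e3


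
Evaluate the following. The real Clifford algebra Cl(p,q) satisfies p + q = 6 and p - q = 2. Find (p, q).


We need p + q = 6 and p - q = 2.
Adding: 2p = 6 + 2 = 8, so p = 4.
Then q = 6 - 4 = 2.
(p, q) = (4, 2)


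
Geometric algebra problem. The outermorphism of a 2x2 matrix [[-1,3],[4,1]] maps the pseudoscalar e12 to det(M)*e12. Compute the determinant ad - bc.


The outermorphism of a linear map f sends e1^e2 to f(e1)^f(e2).
f(e1) = -1*e1 + 4*e2
f(e2) = 3*e1 + 1*e2
f(e1) ^ f(e2) = (-1*e1 + 4*e2) ^ (3*e1 + 1*e2)
= (-1)*1*e12 + 4*3*e21
= (-1 - 12)*e12
= -13*e12
Coefficient = -13


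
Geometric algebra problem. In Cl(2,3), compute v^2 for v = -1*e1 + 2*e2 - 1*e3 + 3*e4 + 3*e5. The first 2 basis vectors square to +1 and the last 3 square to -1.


v^2 = sum of c_i^2 * e_i^2
Positive signature terms (e_i^2 = +1): (-1)^2 + 2^2 = 5
Negative signature terms (e_j^2 = -1): (-1)^2 + 3^2 + 3^2 = 19
v^2 = 5 - 19 = -14


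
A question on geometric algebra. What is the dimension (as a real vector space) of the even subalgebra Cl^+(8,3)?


Even subalgebra dimension = 2^(n-1)
n = 8 + 3 = 11
2^(11 - 1) = 2^10 = 1024
Verification: sum of C(11,k) for even k = 1 + 55 + 330 + 462 + 165 + 11 = 1024
Result = 1024


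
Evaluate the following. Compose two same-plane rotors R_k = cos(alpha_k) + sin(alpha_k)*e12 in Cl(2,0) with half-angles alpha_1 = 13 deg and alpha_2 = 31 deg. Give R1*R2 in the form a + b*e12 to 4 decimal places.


Same-plane rotors commute and their half-angles add:
R1*R2 = cos(a1 + a2) + sin(a1 + a2)*e12.
a1 + a2 = 13 + 31 = 44 deg
cos(44 deg) = 0.7193
sin(44 deg) = 0.6947
R1*R2 = 0.7193 + 0.6947*e12


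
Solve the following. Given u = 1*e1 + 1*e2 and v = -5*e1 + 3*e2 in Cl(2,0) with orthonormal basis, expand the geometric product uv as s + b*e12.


Expand: (1*e1 + 1*e2)(-5*e1 + 3*e2)
= 1*(-5)*e1e1 + 1*3*e1e2 + 1*(-5)*e2e1 + 1*3*e2e2
Using e1^2 = e2^2 = 1, e2e1 = -e1e2:
Scalar part s = 1*(-5) + 1*3 = -5 + 3 = -2
Bivector part b = 1*3 - 1*(-5) = 3 - (-5) = 8
uv = -2 + 8*e12


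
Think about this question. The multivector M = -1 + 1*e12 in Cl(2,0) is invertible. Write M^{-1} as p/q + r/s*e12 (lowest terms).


M = -1 + 1*e12, where e12^2 = -1.
Since M commutes with its reverse ~M = a - b*e12, M * ~M = a^2 - b^2*e12^2 = a^2 + b^2.
So M^{-1} = ~M / (a^2 + b^2) = (a - b*e12)/(a^2 + b^2).
a^2 + b^2 = 1 + 1 = 2
Scalar part = -1/2 = -1/2
Bivector coeff = -1/2 = -1/2
M^{-1} = -1/2 - 1/2*e12


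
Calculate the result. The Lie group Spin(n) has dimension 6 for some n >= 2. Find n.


dim Spin(n) = dim so(n) = n(n-1)/2.
Solve n(n-1)/2 = 6, i.e. n^2 - n - 12 = 0.
Discriminant = 1 + 8*6 = 49
n = (1 + sqrt(49))/2 = (1 + 7)/2 = 4


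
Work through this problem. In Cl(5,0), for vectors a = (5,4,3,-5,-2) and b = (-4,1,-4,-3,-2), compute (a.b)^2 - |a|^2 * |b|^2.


a . b = 5*(-4) + 4*1 + 3*(-4) + (-5)*(-3) + (-2)*(-2)
= -20 + 4 + (-12) + 15 + 4 = -9
|a|^2 = 5^2 + 4^2 + 3^2 + (-5)^2 + (-2)^2 = 79
|b|^2 = (-4)^2 + 1^2 + (-4)^2 + (-3)^2 + (-2)^2 = 46
(a.b)^2 = (-9)^2 = 81
|a|^2 * |b|^2 = 79 * 46 = 3634
Result = 81 - 3634 = -3553


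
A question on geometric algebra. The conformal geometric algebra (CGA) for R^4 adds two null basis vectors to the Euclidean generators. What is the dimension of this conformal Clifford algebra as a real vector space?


The conformal model of R^4 uses Cl(5,1): the 4 Euclidean generators plus two extra orthogonal generators e+ (e+^2 = +1) and e- (e-^2 = -1), from which the null vectors e0, einf are built.
Number of generators m = 4 + 2 = 6.
dim Cl(p,q) = 2^m = 2^6 = 64


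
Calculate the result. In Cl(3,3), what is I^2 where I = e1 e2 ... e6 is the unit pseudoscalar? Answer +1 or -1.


The pseudoscalar I = e1...e_n (product of all n generators) of Cl(p,q) satisfies I^2 = (-1)^(q + n(n-1)/2).
p = 3, q = 3, n = p + q = 6
n(n-1)/2 = 6 * 5 / 2 = 15
Exponent = q + n(n-1)/2 = 3 + 15 = 18
I^2 = (-1)^18 = +1


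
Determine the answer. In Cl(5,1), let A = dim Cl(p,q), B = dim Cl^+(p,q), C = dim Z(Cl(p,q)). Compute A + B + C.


n = 5 + 1 = 6
Total dim = 2^6 = 64
Even subalgebra dim = 2^5 = 32
n is even, so center dim = 1
Sum = 64 + 32 + 1 = 97


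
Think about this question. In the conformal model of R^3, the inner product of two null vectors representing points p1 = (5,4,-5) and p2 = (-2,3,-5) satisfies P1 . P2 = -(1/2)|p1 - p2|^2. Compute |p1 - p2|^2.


p1 - p2 = (7, 1, 0)
|p1 - p2|^2 = 7^2 + 1^2 + 0^2
= 49 + 1 + 0
= 50


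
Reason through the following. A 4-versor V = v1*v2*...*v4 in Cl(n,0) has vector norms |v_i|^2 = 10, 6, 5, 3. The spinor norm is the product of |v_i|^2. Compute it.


Spinor norm N(V) = |v1|^2 * |v2|^2 * ... * |v4|^2
= 10 * 6 * 5 * 3
Running product: 10, 60, 300, 900
N(V) = 900


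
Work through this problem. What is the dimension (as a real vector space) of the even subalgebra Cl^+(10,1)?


Even subalgebra dimension = 2^(n-1)
n = 10 + 1 = 11
2^(11 - 1) = 2^10 = 1024
Verification: sum of C(11,k) for even k = 1 + 55 + 330 + 462 + 165 + 11 = 1024
Result = 1024


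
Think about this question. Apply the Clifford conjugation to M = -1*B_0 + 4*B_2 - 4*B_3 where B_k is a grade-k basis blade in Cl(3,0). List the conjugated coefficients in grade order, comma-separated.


Clifford conjugate sign for grade k: (-1)^(k(k+1)/2)
Grade 0: (-1)^(0*1/2) = (-1)^0 = 1, coeff -1 -> -1
Grade 2: (-1)^(2*3/2) = (-1)^3 = -1, coeff 4 -> -4
Grade 3: (-1)^(3*4/2) = (-1)^6 = 1, coeff -4 -> -4
Conjugated coefficients: -1, -4, -4


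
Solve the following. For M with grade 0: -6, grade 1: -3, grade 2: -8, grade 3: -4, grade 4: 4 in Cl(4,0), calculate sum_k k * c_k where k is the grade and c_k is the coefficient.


Grade-weighted sum = sum of grade_k * coefficient_k
0*(-6) = 0
1*(-3) = -3
2*(-8) = -16
3*(-4) = -12
4*4 = 16
Total = 0 + (-3) + (-16) + (-12) + 16 = -15


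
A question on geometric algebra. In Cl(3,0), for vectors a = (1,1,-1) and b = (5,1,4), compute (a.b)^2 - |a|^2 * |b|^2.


a . b = 1*5 + 1*1 + (-1)*4
= 5 + 1 + (-4) = 2
|a|^2 = 1^2 + 1^2 + (-1)^2 = 3
|b|^2 = 5^2 + 1^2 + 4^2 = 42
(a.b)^2 = 2^2 = 4
|a|^2 * |b|^2 = 3 * 42 = 126
Result = 4 - 126 = -122


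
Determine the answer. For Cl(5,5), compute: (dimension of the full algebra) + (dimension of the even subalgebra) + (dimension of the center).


n = 5 + 5 = 10
Total dim = 2^10 = 1024
Even subalgebra dim = 2^9 = 512
n is even, so center dim = 1
Sum = 1024 + 512 + 1 = 1537


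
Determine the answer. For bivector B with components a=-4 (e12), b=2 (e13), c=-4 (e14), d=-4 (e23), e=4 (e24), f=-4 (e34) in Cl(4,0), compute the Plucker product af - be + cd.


Plucker relation: af - be + cd
a*f = (-4)*(-4) = 16
b*e = 2*4 = 8
c*d = (-4)*(-4) = 16
af - be + cd = 16 - 8 + 16
= 24


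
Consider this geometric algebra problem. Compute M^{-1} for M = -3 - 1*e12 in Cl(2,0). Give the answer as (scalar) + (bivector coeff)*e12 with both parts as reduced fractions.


M = -3 - 1*e12, where e12^2 = -1.
Since M commutes with its reverse ~M = a - b*e12, M * ~M = a^2 - b^2*e12^2 = a^2 + b^2.
So M^{-1} = ~M / (a^2 + b^2) = (a - b*e12)/(a^2 + b^2).
a^2 + b^2 = 9 + 1 = 10
Scalar part = -3/10 = -3/10
Bivector coeff = 1/10 = 1/10
M^{-1} = -3/10 + 1/10*e12


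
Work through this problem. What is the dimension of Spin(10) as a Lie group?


Spin(n) double-covers SO(n); both have Lie algebra so(n) of dimension n(n-1)/2.
n = 10
n(n-1) = 10 * 9 = 90
dim Spin(10) = 90/2 = 45


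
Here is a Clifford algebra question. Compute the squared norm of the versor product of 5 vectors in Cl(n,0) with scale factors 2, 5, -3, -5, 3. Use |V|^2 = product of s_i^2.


Each vector v_i has |v_i|^2 = s_i^2
Squared scales: 2^2 = 4, 5^2 = 25, (-3)^2 = 9, (-5)^2 = 25, 3^2 = 9
|V|^2 = 4 * 25 * 9 * 25 * 9
= 202500


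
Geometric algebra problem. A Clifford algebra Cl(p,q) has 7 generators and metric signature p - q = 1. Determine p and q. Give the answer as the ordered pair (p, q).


We need p + q = 7 and p - q = 1.
Adding: 2p = 7 + 1 = 8, so p = 4.
Then q = 7 - 4 = 3.
(p, q) = (4, 3)


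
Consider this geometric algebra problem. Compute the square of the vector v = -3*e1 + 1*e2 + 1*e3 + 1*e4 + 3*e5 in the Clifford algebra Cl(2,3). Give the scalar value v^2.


v^2 = sum of c_i^2 * e_i^2
Positive signature terms (e_i^2 = +1): (-3)^2 + 1^2 = 10
Negative signature terms (e_j^2 = -1): 1^2 + 1^2 + 3^2 = 11
v^2 = 10 - 11 = -1


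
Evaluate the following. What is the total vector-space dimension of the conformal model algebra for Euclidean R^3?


The conformal model of R^3 uses Cl(4,1): the 3 Euclidean generators plus two extra orthogonal generators e+ (e+^2 = +1) and e- (e-^2 = -1), from which the null vectors e0, einf are built.
Number of generators m = 3 + 2 = 5.
dim Cl(p,q) = 2^m = 2^5 = 32


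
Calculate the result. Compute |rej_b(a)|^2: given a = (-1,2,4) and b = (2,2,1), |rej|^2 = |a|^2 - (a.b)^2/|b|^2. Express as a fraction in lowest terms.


|a|^2 = (-1)^2 + 2^2 + 4^2 = 21
|b|^2 = 2^2 + 2^2 + 1^2 = 9
a . b = (-1)*2 + 2*2 + 4*1 = 6
(a.b)^2 = 6^2 = 36
|rej|^2 = 21 - 36/9
= (189 - 36)/9
= 153/9
In lowest terms: 17/1


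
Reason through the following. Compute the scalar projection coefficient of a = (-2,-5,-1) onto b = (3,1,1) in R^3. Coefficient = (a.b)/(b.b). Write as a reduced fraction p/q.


Projection coefficient = (a . b) / (b . b)
a . b = (-2)*3 + (-5)*1 + (-1)*1
= -6 + (-5) + (-1) = -12
b . b = 3^2 + 1^2 + 1^2
= 9 + 1 + 1 = 11
Coefficient = -12/11
In lowest terms: -12/11


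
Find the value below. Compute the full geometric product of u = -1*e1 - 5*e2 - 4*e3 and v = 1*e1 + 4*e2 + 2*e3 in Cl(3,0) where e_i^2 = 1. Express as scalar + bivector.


In Cl(3,0): e_i^2 = 1, e_ie_j = -e_je_i for i != j.
Scalar part = u . v = (-1)*1 + (-5)*4 + (-4)*2
= -1 + (-20) + (-8) = -29
e12 coeff = (-1)*4 - (-5)*1 = -4 - (-5) = 1
e13 coeff = (-1)*2 - (-4)*1 = -2 - (-4) = 2
e23 coeff = (-5)*2 - (-4)*4 = -10 - (-16) = 6
uv = -29 + 1*e12 + 2*e13 + 6*e23


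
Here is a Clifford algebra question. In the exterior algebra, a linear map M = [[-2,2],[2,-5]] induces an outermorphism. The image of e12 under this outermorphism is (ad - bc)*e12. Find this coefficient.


The outermorphism of a linear map f sends e1^e2 to f(e1)^f(e2).
f(e1) = -2*e1 + 2*e2
f(e2) = 2*e1 - 5*e2
f(e1) ^ f(e2) = (-2*e1 + 2*e2) ^ (2*e1 - 5*e2)
= (-2)*(-5)*e12 + 2*2*e21
= (10 - 4)*e12
= 6*e12
Coefficient = 6


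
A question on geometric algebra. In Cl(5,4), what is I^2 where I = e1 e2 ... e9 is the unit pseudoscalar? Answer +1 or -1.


The pseudoscalar I = e1...e_n (product of all n generators) of Cl(p,q) satisfies I^2 = (-1)^(q + n(n-1)/2).
p = 5, q = 4, n = p + q = 9
n(n-1)/2 = 9 * 8 / 2 = 36
Exponent = q + n(n-1)/2 = 4 + 36 = 40
I^2 = (-1)^40 = +1


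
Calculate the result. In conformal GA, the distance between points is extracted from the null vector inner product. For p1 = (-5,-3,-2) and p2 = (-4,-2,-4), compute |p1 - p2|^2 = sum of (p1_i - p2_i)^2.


p1 - p2 = (-1, -1, 2)
|p1 - p2|^2 = (-1)^2 + (-1)^2 + 2^2
= 1 + 1 + 4
= 6


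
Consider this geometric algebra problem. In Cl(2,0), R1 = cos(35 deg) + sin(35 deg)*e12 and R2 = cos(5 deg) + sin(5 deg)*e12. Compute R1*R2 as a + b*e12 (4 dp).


Same-plane rotors commute and their half-angles add:
R1*R2 = cos(a1 + a2) + sin(a1 + a2)*e12.
a1 + a2 = 35 + 5 = 40 deg
cos(40 deg) = 0.7660
sin(40 deg) = 0.6428
R1*R2 = 0.7660 + 0.6428*e12


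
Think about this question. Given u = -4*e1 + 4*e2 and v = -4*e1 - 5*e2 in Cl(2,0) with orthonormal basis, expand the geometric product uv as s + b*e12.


Expand: (-4*e1 + 4*e2)(-4*e1 - 5*e2)
= (-4)*(-4)*e1e1 + (-4)*(-5)*e1e2 + 4*(-4)*e2e1 + 4*(-5)*e2e2
Using e1^2 = e2^2 = 1, e2e1 = -e1e2:
Scalar part s = (-4)*(-4) + 4*(-5) = 16 + (-20) = -4
Bivector part b = (-4)*(-5) - 4*(-4) = 20 - (-16) = 36
uv = -4 + 36*e12


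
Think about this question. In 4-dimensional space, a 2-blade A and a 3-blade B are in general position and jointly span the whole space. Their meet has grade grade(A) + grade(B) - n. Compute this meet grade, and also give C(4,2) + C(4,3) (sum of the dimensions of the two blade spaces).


Meet grade = grade(A) + grade(B) - n
= 2 + 3 - 4 = 1
C(4,2) = 6
C(4,3) = 4
dim_A + dim_B = 6 + 4 = 10


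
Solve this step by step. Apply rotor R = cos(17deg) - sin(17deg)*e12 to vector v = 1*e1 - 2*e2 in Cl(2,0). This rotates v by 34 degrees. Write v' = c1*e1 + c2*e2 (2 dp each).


Rotor R = cos(17deg) - sin(17deg)*e12
Rotation angle theta = 2 * 17 = 34 degrees
v' = R*v*~R rotates v by theta.
cos(34deg) = 0.8290, sin(34deg) = 0.5592
v'_1 = 1*cos(34deg) - (-2)*sin(34deg)
= 1*0.8290 - (-2)*0.5592
= 1.95
v'_2 = 1*sin(34deg) + (-2)*cos(34deg)
= 1*0.5592 + (-2)*0.8290
= -1.10
v' = 1.95*e1 - 1.10*e2


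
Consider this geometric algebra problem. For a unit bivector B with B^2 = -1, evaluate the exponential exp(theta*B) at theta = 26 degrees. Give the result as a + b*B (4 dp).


For a unit bivector B with B^2 = -1, the exponential series gives
e^(theta*B) = cos(theta) + sin(theta)*B (the GA analogue of Euler's formula).
theta = 26 degrees = 0.453786 rad
cos(26 deg) = 0.8988
sin(26 deg) = 0.4384
exp(theta*B) = 0.8988 + 0.4384*B


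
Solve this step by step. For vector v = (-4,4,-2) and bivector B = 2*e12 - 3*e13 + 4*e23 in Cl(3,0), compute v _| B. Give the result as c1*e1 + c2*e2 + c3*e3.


Left contraction v _| B = <vB>_1 (grade-1 part of the geometric product vB).
Using e1_|e12 = e2, e2_|e12 = -e1, e1_|e13 = e3, e3_|e13 = -e1, e2_|e23 = e3, e3_|e23 = -e2:
e1 coeff: -v2*b12 - v3*b13 = -(4)*(2) - (-2)*(-3) = -14
e2 coeff: v1*b12 - v3*b23 = (-4)*(2) - (-2)*(4) = 0
e3 coeff: v1*b13 + v2*b23 = (-4)*(-3) + (4)*(4) = 28
v _| B = -14*e1 + 0*e2 + 28*e3


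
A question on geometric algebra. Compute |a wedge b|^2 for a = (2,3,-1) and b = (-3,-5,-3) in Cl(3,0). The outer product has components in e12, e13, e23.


a wedge b = (a1*b2 - a2*b1)*e12 + (a1*b3 - a3*b1)*e13 + (a2*b3 - a3*b2)*e23
e12 coeff: 2*(-5) - 3*(-3) = -10 - (-9) = -1
e13 coeff: 2*(-3) - (-1)*(-3) = -6 - 3 = -9
e23 coeff: 3*(-3) - (-1)*(-5) = -9 - 5 = -14
|a wedge b|^2 = (-1)^2 + (-9)^2 + (-14)^2
= 1 + 81 + 196
= 278


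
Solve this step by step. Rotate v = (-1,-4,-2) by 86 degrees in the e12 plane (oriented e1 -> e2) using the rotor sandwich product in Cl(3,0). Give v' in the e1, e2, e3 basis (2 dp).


Rotor R = cos(43deg) - sin(43deg)*e12
Rotation angle theta = 2 * 43 = 86 degrees in the e12 plane (e1 -> e2).
The component perpendicular to the plane (e3) is invariant: v'_3 = v3 = -2.00
cos(86deg) = 0.0698, sin(86deg) = 0.9976
v'_1 = v1*cos(theta) - v2*sin(theta) = -1*0.0698 - (-4)*0.9976 = 3.92
v'_2 = v1*sin(theta) + v2*cos(theta) = -1*0.9976 + (-4)*0.0698 = -1.28
v' = 3.92*e1 - 1.28*e2 - 2.00*e3


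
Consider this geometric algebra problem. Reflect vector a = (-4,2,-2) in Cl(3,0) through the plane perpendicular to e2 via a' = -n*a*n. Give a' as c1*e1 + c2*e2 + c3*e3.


Reflection formula: a' = -n*a*n, with n = e2 (unit vector, n^2 = 1).
For reflection through hyperplane perp to e2:
The component along e2 flips sign, others stay.
a = (-4, 2, -2)
a' = (-4, -2, -2)
a' = -4*e1 - 2*e2 - 2*e3


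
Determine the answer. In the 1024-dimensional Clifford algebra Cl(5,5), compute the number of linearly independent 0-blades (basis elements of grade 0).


Number of grade-k basis blades in Cl(p,q) with n = p + q is C(n, k).
n = 5 + 5 = 10
C(10, 0) = 10! / (0! * 10!)
= 3628800 / (1 * 3628800)
= 1


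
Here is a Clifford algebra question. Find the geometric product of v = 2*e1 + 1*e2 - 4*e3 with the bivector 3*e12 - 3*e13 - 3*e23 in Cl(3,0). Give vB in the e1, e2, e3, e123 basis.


vB has grade-1 (vector) and grade-3 (trivector) parts: vB = (v _| B) + (v ^ B).
Vector part <vB>_1:
  e1: -v2*b12 - v3*b13 = -(1)*(3) - (-4)*(-3) = -15
  e2: v1*b12 - v3*b23 = (2)*(3) - (-4)*(-3) = -6
  e3: v1*b13 + v2*b23 = (2)*(-3) + (1)*(-3) = -9
Trivector part <vB>_3:
  e123: v1*b23 - v2*b13 + v3*b12 = (2)*(-3) - (1)*(-3) + (-4)*(3) = -15
vB = -15*e1 - 6*e2 - 9*e3 - 15*e123


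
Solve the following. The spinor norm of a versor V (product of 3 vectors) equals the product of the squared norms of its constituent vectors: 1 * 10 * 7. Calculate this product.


Spinor norm N(V) = |v1|^2 * |v2|^2 * ... * |v3|^2
= 1 * 10 * 7
Running product: 1, 10, 70
N(V) = 70


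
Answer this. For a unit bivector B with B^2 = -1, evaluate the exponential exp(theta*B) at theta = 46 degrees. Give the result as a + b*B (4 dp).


For a unit bivector B with B^2 = -1, the exponential series gives
e^(theta*B) = cos(theta) + sin(theta)*B (the GA analogue of Euler's formula).
theta = 46 degrees = 0.802851 rad
cos(46 deg) = 0.6947
sin(46 deg) = 0.7193
exp(theta*B) = 0.6947 + 0.7193*B


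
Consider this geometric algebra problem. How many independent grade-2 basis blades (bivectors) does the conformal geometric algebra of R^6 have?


The conformal model of R^6 uses Cl(7,1) with m = 6 + 2 = 8 generators.
Number of grade-2 blades = C(m, 2) = C(8, 2)
= 8*7/2 = 28


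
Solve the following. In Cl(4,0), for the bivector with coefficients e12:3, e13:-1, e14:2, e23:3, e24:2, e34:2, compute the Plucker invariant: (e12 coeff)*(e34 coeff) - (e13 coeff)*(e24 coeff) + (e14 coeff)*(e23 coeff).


Plucker relation: af - be + cd
a*f = 3*2 = 6
b*e = (-1)*2 = -2
c*d = 2*3 = 6
af - be + cd = 6 - (-2) + 6
= 14


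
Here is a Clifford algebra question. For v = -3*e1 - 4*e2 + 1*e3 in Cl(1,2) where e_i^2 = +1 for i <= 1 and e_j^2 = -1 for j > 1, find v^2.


v^2 = sum of c_i^2 * e_i^2
Positive signature terms (e_i^2 = +1): (-3)^2 = 9
Negative signature terms (e_j^2 = -1): (-4)^2 + 1^2 = 17
v^2 = 9 - 17 = -8


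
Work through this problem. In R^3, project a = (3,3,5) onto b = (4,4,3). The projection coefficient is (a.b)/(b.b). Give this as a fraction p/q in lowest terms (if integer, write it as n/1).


Projection coefficient = (a . b) / (b . b)
a . b = 3*4 + 3*4 + 5*3
= 12 + 12 + 15 = 39
b . b = 4^2 + 4^2 + 3^2
= 16 + 16 + 9 = 41
Coefficient = 39/41
In lowest terms: 39/41


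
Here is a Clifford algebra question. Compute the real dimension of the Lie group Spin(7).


Spin(n) double-covers SO(n); both have Lie algebra so(n) of dimension n(n-1)/2.
n = 7
n(n-1) = 7 * 6 = 42
dim Spin(7) = 42/2 = 21


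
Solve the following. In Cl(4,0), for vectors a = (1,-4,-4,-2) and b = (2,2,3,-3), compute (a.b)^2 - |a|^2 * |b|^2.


a . b = 1*2 + (-4)*2 + (-4)*3 + (-2)*(-3)
= 2 + (-8) + (-12) + 6 = -12
|a|^2 = 1^2 + (-4)^2 + (-4)^2 + (-2)^2 = 37
|b|^2 = 2^2 + 2^2 + 3^2 + (-3)^2 = 26
(a.b)^2 = (-12)^2 = 144
|a|^2 * |b|^2 = 37 * 26 = 962
Result = 144 - 962 = -818


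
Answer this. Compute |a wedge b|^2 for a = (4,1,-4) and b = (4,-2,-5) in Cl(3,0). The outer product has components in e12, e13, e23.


a wedge b = (a1*b2 - a2*b1)*e12 + (a1*b3 - a3*b1)*e13 + (a2*b3 - a3*b2)*e23
e12 coeff: 4*(-2) - 1*4 = -8 - 4 = -12
e13 coeff: 4*(-5) - (-4)*4 = -20 - (-16) = -4
e23 coeff: 1*(-5) - (-4)*(-2) = -5 - 8 = -13
|a wedge b|^2 = (-12)^2 + (-4)^2 + (-13)^2
= 144 + 16 + 169
= 329


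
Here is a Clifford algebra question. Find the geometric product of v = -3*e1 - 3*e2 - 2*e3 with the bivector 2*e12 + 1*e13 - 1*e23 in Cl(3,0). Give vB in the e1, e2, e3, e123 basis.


vB has grade-1 (vector) and grade-3 (trivector) parts: vB = (v _| B) + (v ^ B).
Vector part <vB>_1:
  e1: -v2*b12 - v3*b13 = -(-3)*(2) - (-2)*(1) = 8
  e2: v1*b12 - v3*b23 = (-3)*(2) - (-2)*(-1) = -8
  e3: v1*b13 + v2*b23 = (-3)*(1) + (-3)*(-1) = 0
Trivector part <vB>_3:
  e123: v1*b23 - v2*b13 + v3*b12 = (-3)*(-1) - (-3)*(1) + (-2)*(2) = 2
vB = 8*e1 - 8*e2 + 0*e3 + 2*e123


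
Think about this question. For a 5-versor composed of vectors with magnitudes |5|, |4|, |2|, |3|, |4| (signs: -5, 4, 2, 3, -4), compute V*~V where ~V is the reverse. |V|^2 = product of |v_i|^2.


Each vector v_i has |v_i|^2 = s_i^2
Squared scales: (-5)^2 = 25, 4^2 = 16, 2^2 = 4, 3^2 = 9, (-4)^2 = 16
|V|^2 = 25 * 16 * 4 * 9 * 16
= 230400


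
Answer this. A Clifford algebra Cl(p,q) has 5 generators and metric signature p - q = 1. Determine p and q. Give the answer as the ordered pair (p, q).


We need p + q = 5 and p - q = 1.
Adding: 2p = 5 + 1 = 6, so p = 3.
Then q = 5 - 3 = 2.
(p, q) = (3, 2)


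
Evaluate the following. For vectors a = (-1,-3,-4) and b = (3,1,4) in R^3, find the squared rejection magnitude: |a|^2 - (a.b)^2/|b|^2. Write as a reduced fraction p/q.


|a|^2 = (-1)^2 + (-3)^2 + (-4)^2 = 26
|b|^2 = 3^2 + 1^2 + 4^2 = 26
a . b = (-1)*3 + (-3)*1 + (-4)*4 = -22
(a.b)^2 = (-22)^2 = 484
|rej|^2 = 26 - 484/26
= (676 - 484)/26
= 192/26
In lowest terms: 96/13


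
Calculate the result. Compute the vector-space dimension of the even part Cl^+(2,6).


Even subalgebra dimension = 2^(n-1)
n = 2 + 6 = 8
2^(8 - 1) = 2^7 = 128
Verification: sum of C(8,k) for even k = 1 + 28 + 70 + 28 + 1 = 128
Result = 128


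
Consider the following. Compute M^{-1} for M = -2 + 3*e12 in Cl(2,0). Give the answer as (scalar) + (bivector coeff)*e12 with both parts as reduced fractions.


M = -2 + 3*e12, where e12^2 = -1.
Since M commutes with its reverse ~M = a - b*e12, M * ~M = a^2 - b^2*e12^2 = a^2 + b^2.
So M^{-1} = ~M / (a^2 + b^2) = (a - b*e12)/(a^2 + b^2).
a^2 + b^2 = 4 + 9 = 13
Scalar part = -2/13 = -2/13
Bivector coeff = -3/13 = -3/13
M^{-1} = -2/13 - 3/13*e12


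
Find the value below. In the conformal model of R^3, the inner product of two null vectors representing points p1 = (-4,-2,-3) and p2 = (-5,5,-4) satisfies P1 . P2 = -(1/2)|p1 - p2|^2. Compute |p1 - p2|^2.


p1 - p2 = (1, -7, 1)
|p1 - p2|^2 = 1^2 + (-7)^2 + 1^2
= 1 + 49 + 1
= 51


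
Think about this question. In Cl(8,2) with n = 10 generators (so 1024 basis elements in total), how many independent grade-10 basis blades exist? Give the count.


Number of grade-k basis blades in Cl(p,q) with n = p + q is C(n, k).
n = 8 + 2 = 10
C(10, 10) = 10! / (10! * 0!)
= 3628800 / (3628800 * 1)
= 1


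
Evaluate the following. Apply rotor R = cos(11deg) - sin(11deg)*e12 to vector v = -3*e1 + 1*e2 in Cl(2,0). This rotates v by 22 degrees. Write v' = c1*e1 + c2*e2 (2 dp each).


Rotor R = cos(11deg) - sin(11deg)*e12
Rotation angle theta = 2 * 11 = 22 degrees
v' = R*v*~R rotates v by theta.
cos(22deg) = 0.9272, sin(22deg) = 0.3746
v'_1 = -3*cos(22deg) - 1*sin(22deg)
= -3*0.9272 - 1*0.3746
= -3.16
v'_2 = -3*sin(22deg) + 1*cos(22deg)
= -3*0.3746 + 1*0.9272
= -0.20
v' = -3.16*e1 - 0.20*e2


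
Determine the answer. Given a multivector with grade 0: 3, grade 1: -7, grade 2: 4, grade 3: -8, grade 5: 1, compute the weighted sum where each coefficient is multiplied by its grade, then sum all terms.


Grade-weighted sum = sum of grade_k * coefficient_k
0*3 = 0
1*(-7) = -7
2*4 = 8
3*(-8) = -24
5*1 = 5
Total = 0 + (-7) + 8 + (-24) + 5 = -18


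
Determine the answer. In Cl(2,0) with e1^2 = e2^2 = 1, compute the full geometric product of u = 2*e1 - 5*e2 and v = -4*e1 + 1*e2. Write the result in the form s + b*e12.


Expand: (2*e1 - 5*e2)(-4*e1 + 1*e2)
= 2*(-4)*e1e1 + 2*1*e1e2 + (-5)*(-4)*e2e1 + (-5)*1*e2e2
Using e1^2 = e2^2 = 1, e2e1 = -e1e2:
Scalar part s = 2*(-4) + (-5)*1 = -8 + (-5) = -13
Bivector part b = 2*1 - (-5)*(-4) = 2 - 20 = -18
uv = -13 - 18*e12


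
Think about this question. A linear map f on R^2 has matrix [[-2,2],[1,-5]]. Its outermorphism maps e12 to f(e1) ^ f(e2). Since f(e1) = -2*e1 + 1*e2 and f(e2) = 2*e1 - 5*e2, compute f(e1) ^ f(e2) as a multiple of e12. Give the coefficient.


The outermorphism of a linear map f sends e1^e2 to f(e1)^f(e2).
f(e1) = -2*e1 + 1*e2
f(e2) = 2*e1 - 5*e2
f(e1) ^ f(e2) = (-2*e1 + 1*e2) ^ (2*e1 - 5*e2)
= (-2)*(-5)*e12 + 1*2*e21
= (10 - 2)*e12
= 8*e12
Coefficient = 8


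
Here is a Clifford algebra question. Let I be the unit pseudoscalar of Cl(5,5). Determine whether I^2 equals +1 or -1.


The pseudoscalar I = e1...e_n (product of all n generators) of Cl(p,q) satisfies I^2 = (-1)^(q + n(n-1)/2).
p = 5, q = 5, n = p + q = 10
n(n-1)/2 = 10 * 9 / 2 = 45
Exponent = q + n(n-1)/2 = 5 + 45 = 50
I^2 = (-1)^50 = +1


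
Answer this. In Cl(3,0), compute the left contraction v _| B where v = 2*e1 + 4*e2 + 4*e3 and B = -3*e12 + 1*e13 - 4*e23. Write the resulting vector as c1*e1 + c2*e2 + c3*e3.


Left contraction v _| B = <vB>_1 (grade-1 part of the geometric product vB).
Using e1_|e12 = e2, e2_|e12 = -e1, e1_|e13 = e3, e3_|e13 = -e1, e2_|e23 = e3, e3_|e23 = -e2:
e1 coeff: -v2*b12 - v3*b13 = -(4)*(-3) - (4)*(1) = 8
e2 coeff: v1*b12 - v3*b23 = (2)*(-3) - (4)*(-4) = 10
e3 coeff: v1*b13 + v2*b23 = (2)*(1) + (4)*(-4) = -14
v _| B = 8*e1 + 10*e2 - 14*e3


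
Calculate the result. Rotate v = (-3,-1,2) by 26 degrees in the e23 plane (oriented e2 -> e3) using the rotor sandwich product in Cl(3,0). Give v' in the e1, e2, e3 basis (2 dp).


Rotor R = cos(13deg) - sin(13deg)*e23
Rotation angle theta = 2 * 13 = 26 degrees in the e23 plane (e2 -> e3).
The component perpendicular to the plane (e1) is invariant: v'_1 = v1 = -3.00
cos(26deg) = 0.8988, sin(26deg) = 0.4384
v'_2 = v2*cos(theta) - v3*sin(theta) = -1*0.8988 - 2*0.4384 = -1.78
v'_3 = v2*sin(theta) + v3*cos(theta) = -1*0.4384 + 2*0.8988 = 1.36
v' = -3.00*e1 - 1.78*e2 + 1.36*e3


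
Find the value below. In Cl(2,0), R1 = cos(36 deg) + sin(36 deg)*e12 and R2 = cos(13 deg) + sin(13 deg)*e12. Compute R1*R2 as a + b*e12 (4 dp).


Same-plane rotors commute and their half-angles add:
R1*R2 = cos(a1 + a2) + sin(a1 + a2)*e12.
a1 + a2 = 36 + 13 = 49 deg
cos(49 deg) = 0.6561
sin(49 deg) = 0.7547
R1*R2 = 0.6561 + 0.7547*e12


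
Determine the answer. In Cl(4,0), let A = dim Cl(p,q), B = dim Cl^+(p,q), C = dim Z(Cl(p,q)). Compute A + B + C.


n = 4 + 0 = 4
Total dim = 2^4 = 16
Even subalgebra dim = 2^3 = 8
n is even, so center dim = 1
Sum = 16 + 8 + 1 = 25


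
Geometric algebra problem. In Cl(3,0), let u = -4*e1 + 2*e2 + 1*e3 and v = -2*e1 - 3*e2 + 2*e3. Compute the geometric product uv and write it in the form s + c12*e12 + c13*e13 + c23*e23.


In Cl(3,0): e_i^2 = 1, e_ie_j = -e_je_i for i != j.
Scalar part = u . v = (-4)*(-2) + 2*(-3) + 1*2
= 8 + (-6) + 2 = 4
e12 coeff = (-4)*(-3) - 2*(-2) = 12 - (-4) = 16
e13 coeff = (-4)*2 - 1*(-2) = -8 - (-2) = -6
e23 coeff = 2*2 - 1*(-3) = 4 - (-3) = 7
uv = 4 + 16*e12 - 6*e13 + 7*e23


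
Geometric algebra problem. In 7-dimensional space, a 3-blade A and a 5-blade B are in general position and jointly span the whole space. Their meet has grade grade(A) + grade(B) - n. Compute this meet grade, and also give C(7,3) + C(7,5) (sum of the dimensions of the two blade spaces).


Meet grade = grade(A) + grade(B) - n
= 3 + 5 - 7 = 1
C(7,3) = 35
C(7,5) = 21
dim_A + dim_B = 35 + 21 = 56


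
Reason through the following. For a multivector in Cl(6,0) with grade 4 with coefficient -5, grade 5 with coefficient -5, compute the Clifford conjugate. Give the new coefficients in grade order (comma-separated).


Clifford conjugate sign for grade k: (-1)^(k(k+1)/2)
Grade 4: (-1)^(4*5/2) = (-1)^10 = 1, coeff -5 -> -5
Grade 5: (-1)^(5*6/2) = (-1)^15 = -1, coeff -5 -> 5
Conjugated coefficients: -5, 5


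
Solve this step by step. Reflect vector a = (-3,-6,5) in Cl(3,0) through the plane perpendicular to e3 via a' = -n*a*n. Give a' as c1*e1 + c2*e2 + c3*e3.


Reflection formula: a' = -n*a*n, with n = e3 (unit vector, n^2 = 1).
For reflection through hyperplane perp to e3:
The component along e3 flips sign, others stay.
a = (-3, -6, 5)
a' = (-3, -6, -5)
a' = -3*e1 - 6*e2 - 5*e3


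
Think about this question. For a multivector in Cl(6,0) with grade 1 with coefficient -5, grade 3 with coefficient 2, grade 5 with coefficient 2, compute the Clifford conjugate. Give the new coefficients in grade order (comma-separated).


Clifford conjugate sign for grade k: (-1)^(k(k+1)/2)
Grade 1: (-1)^(1*2/2) = (-1)^1 = -1, coeff -5 -> 5
Grade 3: (-1)^(3*4/2) = (-1)^6 = 1, coeff 2 -> 2
Grade 5: (-1)^(5*6/2) = (-1)^15 = -1, coeff 2 -> -2
Conjugated coefficients: 5, 2, -2


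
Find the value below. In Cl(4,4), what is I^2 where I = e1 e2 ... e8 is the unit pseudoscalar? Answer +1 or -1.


The pseudoscalar I = e1...e_n (product of all n generators) of Cl(p,q) satisfies I^2 = (-1)^(q + n(n-1)/2).
p = 4, q = 4, n = p + q = 8
n(n-1)/2 = 8 * 7 / 2 = 28
Exponent = q + n(n-1)/2 = 4 + 28 = 32
I^2 = (-1)^32 = +1


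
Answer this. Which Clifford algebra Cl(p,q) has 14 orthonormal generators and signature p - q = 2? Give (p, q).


We need p + q = 14 and p - q = 2.
Adding: 2p = 14 + 2 = 16, so p = 8.
Then q = 14 - 8 = 6.
(p, q) = (8, 6)


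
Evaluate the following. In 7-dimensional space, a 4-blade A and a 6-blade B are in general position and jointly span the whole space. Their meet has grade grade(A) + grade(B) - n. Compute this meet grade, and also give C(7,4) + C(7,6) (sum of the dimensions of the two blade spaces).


Meet grade = grade(A) + grade(B) - n
= 4 + 6 - 7 = 3
C(7,4) = 35
C(7,6) = 7
dim_A + dim_B = 35 + 7 = 42


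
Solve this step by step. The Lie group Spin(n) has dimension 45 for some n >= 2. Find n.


dim Spin(n) = dim so(n) = n(n-1)/2.
Solve n(n-1)/2 = 45, i.e. n^2 - n - 90 = 0.
Discriminant = 1 + 8*45 = 361
n = (1 + sqrt(361))/2 = (1 + 19)/2 = 10


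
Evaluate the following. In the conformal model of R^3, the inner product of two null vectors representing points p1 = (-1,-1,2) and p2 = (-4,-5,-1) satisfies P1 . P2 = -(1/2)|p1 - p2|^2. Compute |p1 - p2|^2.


p1 - p2 = (3, 4, 3)
|p1 - p2|^2 = 3^2 + 4^2 + 3^2
= 9 + 16 + 9
= 34


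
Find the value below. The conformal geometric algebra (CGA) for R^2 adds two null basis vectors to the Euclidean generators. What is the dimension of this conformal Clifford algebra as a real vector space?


The conformal model of R^2 uses Cl(3,1): the 2 Euclidean generators plus two extra orthogonal generators e+ (e+^2 = +1) and e- (e-^2 = -1), from which the null vectors e0, einf are built.
Number of generators m = 2 + 2 = 4.
dim Cl(p,q) = 2^m = 2^4 = 16


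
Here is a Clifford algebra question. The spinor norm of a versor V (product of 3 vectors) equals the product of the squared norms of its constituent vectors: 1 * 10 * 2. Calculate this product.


Spinor norm N(V) = |v1|^2 * |v2|^2 * ... * |v3|^2
= 1 * 10 * 2
Running product: 1, 10, 20
N(V) = 20


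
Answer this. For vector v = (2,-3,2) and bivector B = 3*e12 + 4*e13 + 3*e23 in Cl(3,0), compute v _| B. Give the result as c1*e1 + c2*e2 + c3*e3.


Left contraction v _| B = <vB>_1 (grade-1 part of the geometric product vB).
Using e1_|e12 = e2, e2_|e12 = -e1, e1_|e13 = e3, e3_|e13 = -e1, e2_|e23 = e3, e3_|e23 = -e2:
e1 coeff: -v2*b12 - v3*b13 = -(-3)*(3) - (2)*(4) = 1
e2 coeff: v1*b12 - v3*b23 = (2)*(3) - (2)*(3) = 0
e3 coeff: v1*b13 + v2*b23 = (2)*(4) + (-3)*(3) = -1
v _| B = 1*e1 + 0*e2 - 1*e3


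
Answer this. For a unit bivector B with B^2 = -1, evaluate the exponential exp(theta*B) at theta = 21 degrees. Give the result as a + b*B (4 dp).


For a unit bivector B with B^2 = -1, the exponential series gives
e^(theta*B) = cos(theta) + sin(theta)*B (the GA analogue of Euler's formula).
theta = 21 degrees = 0.366519 rad
cos(21 deg) = 0.9336
sin(21 deg) = 0.3584
exp(theta*B) = 0.9336 + 0.3584*B


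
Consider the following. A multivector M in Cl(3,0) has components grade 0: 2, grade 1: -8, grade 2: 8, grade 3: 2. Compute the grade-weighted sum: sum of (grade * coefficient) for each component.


Grade-weighted sum = sum of grade_k * coefficient_k
0*2 = 0
1*(-8) = -8
2*8 = 16
3*2 = 6
Total = 0 + (-8) + 16 + 6 = 14


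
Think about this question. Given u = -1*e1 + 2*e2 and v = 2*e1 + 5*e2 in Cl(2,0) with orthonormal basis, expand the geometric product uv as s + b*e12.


Expand: (-1*e1 + 2*e2)(2*e1 + 5*e2)
= (-1)*2*e1e1 + (-1)*5*e1e2 + 2*2*e2e1 + 2*5*e2e2
Using e1^2 = e2^2 = 1, e2e1 = -e1e2:
Scalar part s = (-1)*2 + 2*5 = -2 + 10 = 8
Bivector part b = (-1)*5 - 2*2 = -5 - 4 = -9
uv = 8 - 9*e12


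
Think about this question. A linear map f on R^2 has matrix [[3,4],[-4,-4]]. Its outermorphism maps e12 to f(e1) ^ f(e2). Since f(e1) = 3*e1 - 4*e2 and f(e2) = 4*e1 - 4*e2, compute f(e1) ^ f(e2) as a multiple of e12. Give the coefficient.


The outermorphism of a linear map f sends e1^e2 to f(e1)^f(e2).
f(e1) = 3*e1 - 4*e2
f(e2) = 4*e1 - 4*e2
f(e1) ^ f(e2) = (3*e1 - 4*e2) ^ (4*e1 - 4*e2)
= 3*(-4)*e12 + (-4)*4*e21
= (-12 - (-16))*e12
= 4*e12
Coefficient = 4


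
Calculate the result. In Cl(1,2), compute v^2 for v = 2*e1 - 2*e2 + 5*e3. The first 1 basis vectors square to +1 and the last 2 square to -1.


v^2 = sum of c_i^2 * e_i^2
Positive signature terms (e_i^2 = +1): 2^2 = 4
Negative signature terms (e_j^2 = -1): (-2)^2 + 5^2 = 29
v^2 = 4 - 29 = -25


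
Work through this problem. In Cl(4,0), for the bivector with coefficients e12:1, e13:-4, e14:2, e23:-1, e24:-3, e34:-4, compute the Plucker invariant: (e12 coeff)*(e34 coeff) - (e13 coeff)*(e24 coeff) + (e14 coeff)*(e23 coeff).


Plucker relation: af - be + cd
a*f = 1*(-4) = -4
b*e = (-4)*(-3) = 12
c*d = 2*(-1) = -2
af - be + cd = -4 - 12 + (-2)
= -18


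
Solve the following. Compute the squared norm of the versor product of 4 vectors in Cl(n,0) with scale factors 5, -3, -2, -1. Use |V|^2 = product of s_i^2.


Each vector v_i has |v_i|^2 = s_i^2
Squared scales: 5^2 = 25, (-3)^2 = 9, (-2)^2 = 4, (-1)^2 = 1
|V|^2 = 25 * 9 * 4 * 1
= 900


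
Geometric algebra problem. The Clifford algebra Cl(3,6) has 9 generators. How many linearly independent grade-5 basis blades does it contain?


Number of grade-k basis blades in Cl(p,q) with n = p + q is C(n, k).
n = 3 + 6 = 9
C(9, 5) = 9! / (5! * 4!)
= 362880 / (120 * 24)
= 126
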